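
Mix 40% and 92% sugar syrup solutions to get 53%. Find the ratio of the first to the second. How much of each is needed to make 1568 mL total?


Let x parts of 40% mix with y parts of 92%.
40x + 92y = 53(x + y)
40x + 92y = 53x + 53y
x(40 - 53) = y(53 - 92)
x/y = (92 - 53)/(53 - 40) = 39/13
Simplify: 3:1
Total parts = 4; one part = 1568/4 = 392.00 mL
40% solution: 3×392.00 = 1176.00 mL
92% solution: 1×392.00 = 392.00 mL
= ratio 3:1; 1176.00 mL and 392.00 mL

ratio 3:1; 1176.00 mL and 392.00 mL


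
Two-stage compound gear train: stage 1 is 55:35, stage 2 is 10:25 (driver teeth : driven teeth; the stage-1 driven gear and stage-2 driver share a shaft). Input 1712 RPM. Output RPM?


Stage 1: RPM_B = RPM_A × t_A/t_B = 1712 × 55/35 = 94160/35 ≈ 2690.29
B and C share a shaft → RPM_C = RPM_B
Stage 2: RPM_D = RPM_C × t_C/t_D = RPM_A × (t_A×t_C)/(t_B×t_D)
Overall ratio = (55×10)/(35×25) = 550/875
RPM_D = 1712 × 550/875 = 941600/875
≈ 1076.11 RPM

1076.11 RPM


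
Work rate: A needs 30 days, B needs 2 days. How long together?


Rate of A = 1/30 per day
Rate of B = 1/2 per day
Combined rate = 1/30 + 1/2 = 32/60 ≈ 0.5333 per day
Days = 1 / combined rate = 60/32
≈ 1.88 days

1.88 days


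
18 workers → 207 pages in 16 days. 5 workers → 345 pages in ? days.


Days ∝ work / workers, so d₂ = d₁ × (m₁/m₂) × (w₂/w₁)
Workers factor (inverse): 18/5 = 3.6000
Work factor (direct): 345/207 ≈ 1.6667
d₂ = 16 × 18/5 × 345/207 = (16 × 18 × 345) / (5 × 207) = 99360/1035
= 96.00 days

96.00 days


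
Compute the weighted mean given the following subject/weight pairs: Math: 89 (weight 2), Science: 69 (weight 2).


Numerator = 89×2 + 69×2
= 178 + 138
= 316
Total weight = 4
Weighted avg = 316/4
= 79.00

79.00


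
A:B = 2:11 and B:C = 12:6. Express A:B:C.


Match B: multiply A:B by 12 → 24:132
Multiply B:C by 11 → 132:66
Combined: 24:132:66
GCD = 6
= 4:22:11

4:22:11


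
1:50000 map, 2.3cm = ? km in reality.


Real distance = map distance × scale
= 2.3cm × 50000
= 115000 cm = 1150.0 m
= 1.150 km

1.150 km


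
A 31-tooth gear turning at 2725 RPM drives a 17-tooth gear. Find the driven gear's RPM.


Gear ratio = 31:17 = 31:17
RPM_B = RPM_A × (teeth_A / teeth_B)
= 2725 × (31/17)
= 4969.1 RPM

4969.1 RPM


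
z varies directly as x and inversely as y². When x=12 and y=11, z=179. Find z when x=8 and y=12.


z = k·x/y²
Solve for k using the known point: k = z·y²/x = 179×121/12 = 21659/12 ≈ 1804.9167
Now evaluate at x=8, y=12:
z = k × 8 / 144 = (21659 × 8) / (12 × 144) = 173272/1728
≈ 100.2731

100.2731


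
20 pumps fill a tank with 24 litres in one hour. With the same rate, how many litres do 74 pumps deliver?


Direct proportion: y/x = constant
k = 24/20 = 1.2000
y₂ = k × 74 = 24 × 74 / 20 = 1776/20
= 88.80

88.80


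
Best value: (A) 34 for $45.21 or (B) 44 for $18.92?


Deal A: $45.21/34 = $1.3297/unit
Deal B: $18.92/44 = $0.4300/unit
B is cheaper per unit
= Deal B

Deal B


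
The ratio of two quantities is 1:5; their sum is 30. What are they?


Let A = 1k, B = 5k.
1k + 5k = 30
6k = 30 → k = 30/6 = 5
A = 1×5 = 5, B = 5×5 = 25
= A = 5, B = 25

A = 5, B = 25


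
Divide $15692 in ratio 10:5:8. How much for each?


Total parts = 10 + 5 + 8 = 23
Part 1: 15692 × 10/23 = 6822.61
Part 2: 15692 × 5/23 = 3411.30
Part 3: 15692 × 8/23 = 5458.09
= Part 1: $6822.61, Part 2: $3411.30, Part 3: $5458.09

Part 1: $6822.61, Part 2: $3411.30, Part 3: $5458.09


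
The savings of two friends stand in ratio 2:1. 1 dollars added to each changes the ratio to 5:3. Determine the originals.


Let A = 2k, B = 1k.
(2k + 1) / (1k + 1) = 5/3
Cross-multiply: 3(2k + 1) = 5(1k + 1)
6k + 3 = 5k + 5
6k - 5k = 5 - 3
1k = 2
k = 2/1 = 2
A = 2×2 = 4, B = 1×2 = 2
= A = 4, B = 2

A = 4, B = 2


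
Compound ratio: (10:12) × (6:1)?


Compound ratio = (10×6) : (12×1)
= 60:12
GCD = 12
= 5:1

5:1


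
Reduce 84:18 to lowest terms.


GCD(84, 18) = 6
84/6 : 18/6
= 14:3

14:3


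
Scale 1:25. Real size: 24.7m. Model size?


Model size = real / scale
= 24.7 / 25
= 0.9880 m

0.9880 m


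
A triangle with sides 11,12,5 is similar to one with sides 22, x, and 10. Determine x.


Scale factor = 22/11 = 2
Missing side = 12 × 2
= 24.0

24.0


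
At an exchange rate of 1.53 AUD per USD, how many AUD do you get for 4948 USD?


Amount × rate = 4948 × 1.53
= 7570.44 AUD

7570.44 AUD


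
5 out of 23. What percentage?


Percentage = (part / whole) × 100
= (5 / 23) × 100
≈ 21.74%

21.74%


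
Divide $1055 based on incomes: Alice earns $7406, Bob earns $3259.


Total income = 7406 + 3259 = $10665
Alice: $1055 × 7406/10665 = $732.61
Bob: $1055 × 3259/10665 = $322.39
= Alice: $732.61, Bob: $322.39

Alice: $732.61, Bob: $322.39


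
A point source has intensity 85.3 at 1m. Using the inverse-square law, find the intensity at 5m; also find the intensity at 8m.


I₁d₁² = I₂d₂²
I at 5m = 85.3 × (1/5)² = 85.3 × 1/25 = 85.3/25 = 3.4120
I at 8m = 85.3 × (1/8)² = 85.3 × 1/64 = 85.3/64 ≈ 1.3328
= 3.4120 and 1.3328

3.4120 and 1.3328


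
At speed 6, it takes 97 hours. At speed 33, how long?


Inverse proportion: x × y = constant
k = 6 × 97 = 582
y₂ = k / 33 = 582 / 33
= 17.64

17.64


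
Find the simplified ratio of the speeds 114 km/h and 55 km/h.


Ratio = 114:55
GCD = 1
Simplified = 114:55
Time ratio (same distance) = 55:114
Speed ratio = 114:55

114:55


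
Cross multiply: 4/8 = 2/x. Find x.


Cross multiply: 4 × x = 8 × 2
4x = 16
x = 16 / 4
= 4.00

4.00


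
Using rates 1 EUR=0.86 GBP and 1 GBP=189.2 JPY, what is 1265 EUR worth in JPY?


Step 1: 1265 EUR × 0.86 = 1087.90 GBP
Step 2: 1087.90 GBP × 189.2 = 205830.68 JPY
Implied rate EUR→JPY = 0.86 × 189.2 = 162.7120
= 205830.68 JPY

205830.68 JPY


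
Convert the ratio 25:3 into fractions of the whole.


Total parts = 25 + 3 = 28
First part: 25/28 = 25/28
Second part: 3/28 = 3/28
= 25/28 and 3/28

25/28 and 3/28


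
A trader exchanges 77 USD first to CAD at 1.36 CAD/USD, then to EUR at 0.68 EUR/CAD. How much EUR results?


Step 1: 77 USD × 1.36 = 104.72 CAD
Step 2: 104.72 CAD × 0.68 = 71.21 EUR
Implied rate USD→EUR = 1.36 × 0.68 = 0.9248
= 71.21 EUR

71.21 EUR


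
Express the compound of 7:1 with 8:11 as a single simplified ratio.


Compound ratio = (7×8) : (1×11)
= 56:11
GCD = 1
= 56:11

56:11


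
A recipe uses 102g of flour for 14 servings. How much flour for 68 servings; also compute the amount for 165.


Direct proportion: y/x = constant
k = 102/14 ≈ 7.2857
y at x=68: k × 68 = 102 × 68 / 14 = 6936/14 ≈ 495.43
y at x=165: k × 165 = 102 × 165 / 14 = 16830/14 ≈ 1202.14
= 495.43 and 1202.14

495.43 and 1202.14


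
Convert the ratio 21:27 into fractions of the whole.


Total parts = 21 + 27 = 48
First part: 21/48 = 7/16
Second part: 27/48 = 9/16
= 7/16 and 9/16

7/16 and 9/16


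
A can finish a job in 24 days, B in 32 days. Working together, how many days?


Rate of A = 1/24 per day
Rate of B = 1/32 per day
Combined rate = 1/24 + 1/32 = 56/768 ≈ 0.0729 per day
Days = 1 / combined rate = 768/56
≈ 13.71 days

13.71 days


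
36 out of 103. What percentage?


Percentage = (part / whole) × 100
= (36 / 103) × 100
≈ 34.95%

34.95%


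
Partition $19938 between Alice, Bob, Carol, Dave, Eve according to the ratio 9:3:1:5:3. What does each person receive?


Total parts = 9 + 3 + 1 + 5 + 3 = 21
Alice: 19938 × 9/21 = 8544.86
Bob: 19938 × 3/21 = 2848.29
Carol: 19938 × 1/21 = 949.43
Dave: 19938 × 5/21 = 4747.14
Eve: 19938 × 3/21 = 2848.29
= Alice: $8544.86, Bob: $2848.29, Carol: $949.43, Dave: $4747.14, Eve: $2848.29

Alice: $8544.86, Bob: $2848.29, Carol: $949.43, Dave: $4747.14, Eve: $2848.29


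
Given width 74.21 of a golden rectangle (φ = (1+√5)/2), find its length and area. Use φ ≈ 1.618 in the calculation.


φ = (1 + √5) / 2 ≈ 1.618
Length = width × φ = 74.21 × 1.618 = 120.07178
≈ 120.07
Area = width × length = 74.21 × 120.07178 = 8910.5267938 ≈ 8910.53
= Length: 120.07, Area: 8910.53

Length: 120.07, Area: 8910.53


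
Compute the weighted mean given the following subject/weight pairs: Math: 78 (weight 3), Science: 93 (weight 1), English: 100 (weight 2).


Numerator = 78×3 + 93×1 + 100×2
= 234 + 93 + 200
= 527
Total weight = 6
Weighted avg = 527/6
= 87.83

87.83


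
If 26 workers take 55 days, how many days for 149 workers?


Inverse proportion: x × y = constant
k = 26 × 55 = 1430
y₂ = k / 149 = 1430 / 149
= 9.60

9.60


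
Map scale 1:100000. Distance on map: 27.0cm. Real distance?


Real distance = map distance × scale
= 27.0cm × 100000
= 2700000 cm = 27000.0 m
= 27.000 km

27.000 km


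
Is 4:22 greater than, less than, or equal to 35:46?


4/22 = 0.1818
35/46 = 0.7609
0.1818 < 0.7609, so 4:22 is less
= less than

less than


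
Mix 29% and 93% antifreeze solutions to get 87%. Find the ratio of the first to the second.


Let x parts of 29% mix with y parts of 93%.
29x + 93y = 87(x + y)
29x + 93y = 87x + 87y
x(29 - 87) = y(87 - 93)
x/y = (93 - 87)/(87 - 29) = 6/58
Simplify: 3:29
= 3:29

3:29


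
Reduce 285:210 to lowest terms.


GCD(285, 210) = 15
285/15 : 210/15
= 19:14

19:14


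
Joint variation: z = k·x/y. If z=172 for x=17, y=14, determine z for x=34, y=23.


z = k·x/y
Solve for k using the known point: k = z·y/x = 172×14/17 = 2408/17 ≈ 141.6471
Now evaluate at x=34, y=23:
z = k × 34 / 23 = (2408 × 34) / (17 × 23) = 81872/391
≈ 209.3913

209.3913


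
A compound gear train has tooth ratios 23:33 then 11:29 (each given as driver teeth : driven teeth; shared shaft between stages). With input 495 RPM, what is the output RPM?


Stage 1: RPM_B = RPM_A × t_A/t_B = 495 × 23/33 = 11385/33 = 345.00
B and C share a shaft → RPM_C = RPM_B
Stage 2: RPM_D = RPM_C × t_C/t_D = RPM_A × (t_A×t_C)/(t_B×t_D)
Overall ratio = (23×11)/(33×29) = 253/957
RPM_D = 495 × 253/957 = 125235/957
≈ 130.86 RPM

130.86 RPM


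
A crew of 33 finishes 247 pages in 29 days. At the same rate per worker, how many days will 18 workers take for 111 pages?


Days ∝ work / workers, so d₂ = d₁ × (m₁/m₂) × (w₂/w₁)
Workers factor (inverse): 33/18 ≈ 1.8333
Work factor (direct): 111/247 ≈ 0.4494
d₂ = 29 × 33/18 × 111/247 = (29 × 33 × 111) / (18 × 247) = 106227/4446
≈ 23.89 days

23.89 days


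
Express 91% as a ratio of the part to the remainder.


91% means 91 parts out of 100; remainder = 9
Part : remainder = 91:9
GCD = 1
= 91:9

91:9


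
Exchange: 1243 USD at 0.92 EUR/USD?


Amount × rate = 1243 × 0.92
= 1143.56 EUR

1143.56 EUR


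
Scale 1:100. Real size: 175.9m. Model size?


Model size = real / scale
= 175.9 / 100
= 1.7590 m

1.7590 m


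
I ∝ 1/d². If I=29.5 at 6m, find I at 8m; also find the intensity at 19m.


I₁d₁² = I₂d₂²
I at 8m = 29.5 × (6/8)² = 29.5 × 36/64 = 1062/64 ≈ 16.5938
I at 19m = 29.5 × (6/19)² = 29.5 × 36/361 = 1062/361 ≈ 2.9418
= 16.5938 and 2.9418

16.5938 and 2.9418


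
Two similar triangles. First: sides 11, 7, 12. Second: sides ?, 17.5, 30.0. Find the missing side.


Scale factor = 17.5/7 = 2.5
Missing side = 11 × 2.5
= 27.5

27.5


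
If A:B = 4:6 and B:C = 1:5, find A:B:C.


Match B: multiply A:B by 1 → 4:6
Multiply B:C by 6 → 6:30
Combined: 4:6:30
GCD = 2
= 2:3:15

2:3:15


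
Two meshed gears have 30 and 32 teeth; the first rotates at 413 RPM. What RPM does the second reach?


Gear ratio = 30:32 = 15:16
RPM_B = RPM_A × (teeth_A / teeth_B)
= 413 × (30/32)
= 387.2 RPM

387.2 RPM


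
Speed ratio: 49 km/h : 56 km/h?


Ratio = 49:56
GCD = 7
Simplified = 7:8
Time ratio (same distance) = 8:7
Speed ratio = 7:8

7:8


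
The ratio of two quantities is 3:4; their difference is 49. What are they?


Let A = 3k, B = 4k.
4k - 3k = 49
1k = 49 → k = 49/1 = 49
A = 3×49 = 147, B = 4×49 = 196
= A = 147, B = 196

A = 147, B = 196


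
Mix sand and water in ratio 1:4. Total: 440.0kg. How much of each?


Total parts = 1 + 4 = 5
sand: 440.0 × 1/5 = 88.0kg
water: 440.0 × 4/5 = 352.0kg
= 88.0kg and 352.0kg

88.0kg and 352.0kg


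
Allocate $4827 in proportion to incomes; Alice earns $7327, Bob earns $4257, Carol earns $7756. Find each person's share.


Total income = 7327 + 4257 + 7756 = $19340
Alice: $4827 × 7327/19340 = $1828.72
Bob: $4827 × 4257/19340 = $1062.49
Carol: $4827 × 7756/19340 = $1935.79
= Alice: $1828.72, Bob: $1062.49, Carol: $1935.79

Alice: $1828.72, Bob: $1062.49, Carol: $1935.79


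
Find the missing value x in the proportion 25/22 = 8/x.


Cross multiply: 25 × x = 22 × 8
25x = 176
x = 176 / 25
= 7.04

7.04


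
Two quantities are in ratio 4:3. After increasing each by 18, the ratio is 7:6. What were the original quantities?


Let A = 4k, B = 3k.
(4k + 18) / (3k + 18) = 7/6
Cross-multiply: 6(4k + 18) = 7(3k + 18)
24k + 108 = 21k + 126
24k - 21k = 126 - 108
3k = 18
k = 18/3 = 6
A = 4×6 = 24, B = 3×6 = 18
= A = 24, B = 18

A = 24, B = 18


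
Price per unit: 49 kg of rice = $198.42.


Unit rate = total / quantity
= 198.42 / 49
= $4.05 per unit

$4.05 per unit


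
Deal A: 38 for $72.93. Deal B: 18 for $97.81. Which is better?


Deal A: $72.93/38 = $1.9192/unit
Deal B: $97.81/18 = $5.4339/unit
A is cheaper per unit
= Deal A

Deal A


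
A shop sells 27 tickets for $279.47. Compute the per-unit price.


Unit rate = total / quantity
= 279.47 / 27
= $10.35 per unit

$10.35 per unit


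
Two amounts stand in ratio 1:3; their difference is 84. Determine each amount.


Let A = 1k, B = 3k.
3k - 1k = 84
2k = 84 → k = 84/2 = 42
A = 1×42 = 42, B = 3×42 = 126
= A = 42, B = 126

A = 42, B = 126


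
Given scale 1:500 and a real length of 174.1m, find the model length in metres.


Model size = real / scale
= 174.1 / 500
= 0.3482 m

0.3482 m


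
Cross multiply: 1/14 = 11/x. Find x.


Cross multiply: 1 × x = 14 × 11
1x = 154
x = 154 / 1
= 154.00

154.00


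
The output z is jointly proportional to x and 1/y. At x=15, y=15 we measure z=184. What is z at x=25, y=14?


z = k·x/y
Solve for k using the known point: k = z·y/x = 184×15/15 = 2760/15 = 184.0000
Now evaluate at x=25, y=14:
z = k × 25 / 14 = (2760 × 25) / (15 × 14) = 69000/210
≈ 328.5714

328.5714


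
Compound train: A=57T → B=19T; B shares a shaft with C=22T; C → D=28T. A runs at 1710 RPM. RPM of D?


Stage 1: RPM_B = RPM_A × t_A/t_B = 1710 × 57/19 = 97470/19 = 5130.00
B and C share a shaft → RPM_C = RPM_B
Stage 2: RPM_D = RPM_C × t_C/t_D = RPM_A × (t_A×t_C)/(t_B×t_D)
Overall ratio = (57×22)/(19×28) = 1254/532
RPM_D = 1710 × 1254/532 = 2144340/532
≈ 4030.71 RPM

4030.71 RPM


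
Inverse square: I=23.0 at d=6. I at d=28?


I₁d₁² = I₂d₂²
I₂ = I₁ × (d₁/d₂)²
= 23.0 × (6/28)²
= 23.0 × 36/784
= 828/784
≈ 1.0561

1.0561


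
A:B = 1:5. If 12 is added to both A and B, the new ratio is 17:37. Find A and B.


Let A = 1k, B = 5k.
(1k + 12) / (5k + 12) = 17/37
Cross-multiply: 37(1k + 12) = 17(5k + 12)
37k + 444 = 85k + 204
37k - 85k = 204 - 444
-48k = -240
k = -240/-48 = 5
A = 1×5 = 5, B = 5×5 = 25
= A = 5, B = 25

A = 5, B = 25


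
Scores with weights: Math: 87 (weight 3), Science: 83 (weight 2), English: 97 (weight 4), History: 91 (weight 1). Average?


Numerator = 87×3 + 83×2 + 97×4 + 91×1
= 261 + 166 + 388 + 91
= 906
Total weight = 10
Weighted avg = 906/10
= 90.60

90.60


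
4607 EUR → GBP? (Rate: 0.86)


Amount × rate = 4607 × 0.86
= 3962.02 GBP

3962.02 GBP


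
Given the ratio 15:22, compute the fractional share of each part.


Total parts = 15 + 22 = 37
First part: 15/37 = 15/37
Second part: 22/37 = 22/37
= 15/37 and 22/37

15/37 and 22/37


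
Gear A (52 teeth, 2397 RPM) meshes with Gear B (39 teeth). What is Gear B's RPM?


Gear ratio = 52:39 = 4:3
RPM_B = RPM_A × (teeth_A / teeth_B)
= 2397 × (52/39)
= 3196.0 RPM

3196.0 RPM


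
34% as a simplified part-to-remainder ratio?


34% means 34 parts out of 100; remainder = 66
Part : remainder = 34:66
GCD = 2
= 17:33

17:33


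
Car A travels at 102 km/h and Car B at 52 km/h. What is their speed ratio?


Ratio = 102:52
GCD = 2
Simplified = 51:26
Time ratio (same distance) = 26:51
Speed ratio = 51:26

51:26


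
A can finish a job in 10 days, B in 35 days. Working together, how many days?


Rate of A = 1/10 per day
Rate of B = 1/35 per day
Combined rate = 1/10 + 1/35 = 45/350 ≈ 0.1286 per day
Days = 1 / combined rate = 350/45
≈ 7.78 days

7.78 days


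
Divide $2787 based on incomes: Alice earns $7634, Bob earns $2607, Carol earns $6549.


Total income = 7634 + 2607 + 6549 = $16790
Alice: $2787 × 7634/16790 = $1267.18
Bob: $2787 × 2607/16790 = $432.74
Carol: $2787 × 6549/16790 = $1087.08
= Alice: $1267.18, Bob: $432.74, Carol: $1087.08

Alice: $1267.18, Bob: $432.74, Carol: $1087.08


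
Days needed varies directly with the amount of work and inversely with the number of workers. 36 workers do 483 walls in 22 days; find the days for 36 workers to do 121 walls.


Days ∝ work / workers, so d₂ = d₁ × (m₁/m₂) × (w₂/w₁)
Workers factor (inverse): 36/36 = 1.0000
Work factor (direct): 121/483 ≈ 0.2505
d₂ = 22 × 36/36 × 121/483 = (22 × 36 × 121) / (36 × 483) = 95832/17388
≈ 5.51 days

5.51 days


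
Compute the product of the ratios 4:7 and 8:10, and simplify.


Compound ratio = (4×8) : (7×10)
= 32:70
GCD = 2
= 16:35

16:35


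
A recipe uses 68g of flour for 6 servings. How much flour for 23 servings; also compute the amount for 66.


Direct proportion: y/x = constant
k = 68/6 ≈ 11.3333
y at x=23: k × 23 = 68 × 23 / 6 = 1564/6 ≈ 260.67
y at x=66: k × 66 = 68 × 66 / 6 = 4488/6 = 748.00
= 260.67 and 748.00

260.67 and 748.00


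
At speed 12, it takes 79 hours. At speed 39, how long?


Inverse proportion: x × y = constant
k = 12 × 79 = 948
y₂ = k / 39 = 948 / 39
= 24.31

24.31


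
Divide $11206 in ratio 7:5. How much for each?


Total parts = 7 + 5 = 12
Part 1: 11206 × 7/12 = 6536.83
Part 2: 11206 × 5/12 = 4669.17
= Part 1: $6536.83, Part 2: $4669.17

Part 1: $6536.83, Part 2: $4669.17


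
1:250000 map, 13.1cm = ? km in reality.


Real distance = map distance × scale
= 13.1cm × 250000
= 3275000 cm = 32750.0 m
= 32.750 km

32.750 km


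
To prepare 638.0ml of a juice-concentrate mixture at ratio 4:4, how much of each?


Total parts = 4 + 4 = 8
juice: 638.0 × 4/8 = 319.0ml
concentrate: 638.0 × 4/8 = 319.0ml
= 319.0ml and 319.0ml

319.0ml and 319.0ml


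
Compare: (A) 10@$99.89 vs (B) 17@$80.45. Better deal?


Deal A: $99.89/10 = $9.9890/unit
Deal B: $80.45/17 = $4.7324/unit
B is cheaper per unit
= Deal B

Deal B


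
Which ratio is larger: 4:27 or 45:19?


4/27 = 0.1481
45/19 = 2.3684
0.1481 < 2.3684, so 4:27 is less
= 45:19

45:19


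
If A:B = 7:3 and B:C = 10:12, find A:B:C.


Match B: multiply A:B by 10 → 70:30
Multiply B:C by 3 → 30:36
Combined: 70:30:36
GCD = 2
= 35:15:18

35:15:18


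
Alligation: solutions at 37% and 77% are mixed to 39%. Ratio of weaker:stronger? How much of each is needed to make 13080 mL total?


Let x parts of 37% mix with y parts of 77%.
37x + 77y = 39(x + y)
37x + 77y = 39x + 39y
x(37 - 39) = y(39 - 77)
x/y = (77 - 39)/(39 - 37) = 38/2
Simplify: 19:1
Total parts = 20; one part = 13080/20 = 654.00 mL
37% solution: 19×654.00 = 12426.00 mL
77% solution: 1×654.00 = 654.00 mL
= ratio 19:1; 12426.00 mL and 654.00 mL

ratio 19:1; 12426.00 mL and 654.00 mL


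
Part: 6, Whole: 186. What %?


Percentage = (part / whole) × 100
= (6 / 186) × 100
≈ 3.23%

3.23%


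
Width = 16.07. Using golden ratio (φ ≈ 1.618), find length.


φ = (1 + √5) / 2 ≈ 1.618
Length = width × φ = 16.07 × 1.618 = 26.00126
≈ 26.00

26.00


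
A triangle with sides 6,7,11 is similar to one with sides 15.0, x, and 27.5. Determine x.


Scale factor = 15.0/6 = 2.5
Missing side = 7 × 2.5
= 17.5

17.5


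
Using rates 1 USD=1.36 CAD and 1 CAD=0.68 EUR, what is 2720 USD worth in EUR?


Step 1: 2720 USD × 1.36 = 3699.20 CAD
Step 2: 3699.20 CAD × 0.68 = 2515.46 EUR
Implied rate USD→EUR = 1.36 × 0.68 = 0.9248
= 2515.46 EUR

2515.46 EUR


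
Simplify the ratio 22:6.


GCD(22, 6) = 2
22/2 : 6/2
= 11:3

11:3


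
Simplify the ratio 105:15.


GCD(105, 15) = 15
105/15 : 15/15
= 7:1

7:1


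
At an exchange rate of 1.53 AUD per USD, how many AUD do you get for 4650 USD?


Amount × rate = 4650 × 1.53
= 7114.50 AUD

7114.50 AUD


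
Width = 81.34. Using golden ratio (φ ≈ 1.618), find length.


φ = (1 + √5) / 2 ≈ 1.618
Length = width × φ = 81.34 × 1.618 = 131.60812
≈ 131.61

131.61


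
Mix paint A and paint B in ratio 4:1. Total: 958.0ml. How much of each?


Total parts = 4 + 1 = 5
paint A: 958.0 × 4/5 = 766.4ml
paint B: 958.0 × 1/5 = 191.6ml
= 766.4ml and 191.6ml

766.4ml and 191.6ml


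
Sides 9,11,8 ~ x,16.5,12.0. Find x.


Scale factor = 16.5/11 = 1.5
Missing side = 9 × 1.5
= 13.5

13.5


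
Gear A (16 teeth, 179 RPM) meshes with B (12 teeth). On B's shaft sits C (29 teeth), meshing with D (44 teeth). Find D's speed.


Stage 1: RPM_B = RPM_A × t_A/t_B = 179 × 16/12 = 2864/12 ≈ 238.67
B and C share a shaft → RPM_C = RPM_B
Stage 2: RPM_D = RPM_C × t_C/t_D = RPM_A × (t_A×t_C)/(t_B×t_D)
Overall ratio = (16×29)/(12×44) = 464/528
RPM_D = 179 × 464/528 = 83056/528
≈ 157.30 RPM

157.30 RPM


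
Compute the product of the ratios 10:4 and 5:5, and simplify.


Compound ratio = (10×5) : (4×5)
= 50:20
GCD = 10
= 5:2

5:2


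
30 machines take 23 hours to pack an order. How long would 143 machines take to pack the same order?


Inverse proportion: x × y = constant
k = 30 × 23 = 690
y₂ = k / 143 = 690 / 143
= 4.83

4.83


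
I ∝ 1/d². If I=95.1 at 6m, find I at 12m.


I₁d₁² = I₂d₂²
I₂ = I₁ × (d₁/d₂)²
= 95.1 × (6/12)²
= 95.1 × 36/144
= 3423.6/144
= 23.7750

23.7750


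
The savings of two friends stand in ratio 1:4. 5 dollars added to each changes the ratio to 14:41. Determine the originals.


Let A = 1k, B = 4k.
(1k + 5) / (4k + 5) = 14/41
Cross-multiply: 41(1k + 5) = 14(4k + 5)
41k + 205 = 56k + 70
41k - 56k = 70 - 205
-15k = -135
k = -135/-15 = 9
A = 1×9 = 9, B = 4×9 = 36
= A = 9, B = 36

A = 9, B = 36


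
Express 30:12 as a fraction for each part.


Total parts = 30 + 12 = 42
First part: 30/42 = 5/7
Second part: 12/42 = 2/7
= 5/7 and 2/7

5/7 and 2/7


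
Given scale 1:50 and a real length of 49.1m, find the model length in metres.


Model size = real / scale
= 49.1 / 50
= 0.9820 m

0.9820 m


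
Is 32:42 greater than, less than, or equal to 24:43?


32/42 = 0.7619
24/43 = 0.5581
0.7619 > 0.5581, so 32:42 is greater
= greater than

greater than


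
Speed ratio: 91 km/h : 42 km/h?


Ratio = 91:42
GCD = 7
Simplified = 13:6
Time ratio (same distance) = 6:13
Speed ratio = 13:6

13:6


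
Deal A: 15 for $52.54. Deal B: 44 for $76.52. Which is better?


Deal A: $52.54/15 = $3.5027/unit
Deal B: $76.52/44 = $1.7391/unit
B is cheaper per unit
= Deal B

Deal B


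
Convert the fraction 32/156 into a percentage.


Percentage = (part / whole) × 100
= (32 / 156) × 100
≈ 20.51%

20.51%


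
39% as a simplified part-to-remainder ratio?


39% means 39 parts out of 100; remainder = 61
Part : remainder = 39:61
GCD = 1
= 39:61

39:61


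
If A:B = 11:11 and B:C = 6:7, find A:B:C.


Match B: multiply A:B by 6 → 66:66
Multiply B:C by 11 → 66:77
Combined: 66:66:77
GCD = 11
= 6:6:7

6:6:7


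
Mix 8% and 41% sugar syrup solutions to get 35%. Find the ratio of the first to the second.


Let x parts of 8% mix with y parts of 41%.
8x + 41y = 35(x + y)
8x + 41y = 35x + 35y
x(8 - 35) = y(35 - 41)
x/y = (41 - 35)/(35 - 8) = 6/27
Simplify: 2:9
= 2:9

2:9


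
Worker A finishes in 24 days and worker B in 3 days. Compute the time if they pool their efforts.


Rate of A = 1/24 per day
Rate of B = 1/3 per day
Combined rate = 1/24 + 1/3 = 27/72 = 0.3750 per day
Days = 1 / combined rate = 72/27
≈ 2.67 days

2.67 days


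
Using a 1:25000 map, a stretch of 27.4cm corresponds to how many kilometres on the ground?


Real distance = map distance × scale
= 27.4cm × 25000
= 685000 cm = 6850.0 m
= 6.850 km

6.850 km


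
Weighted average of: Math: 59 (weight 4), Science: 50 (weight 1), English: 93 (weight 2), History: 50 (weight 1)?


Numerator = 59×4 + 50×1 + 93×2 + 50×1
= 236 + 50 + 186 + 50
= 522
Total weight = 8
Weighted avg = 522/8
= 65.25

65.25


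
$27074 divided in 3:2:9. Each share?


Total parts = 3 + 2 + 9 = 14
Part 1: 27074 × 3/14 = 5801.57
Part 2: 27074 × 2/14 = 3867.71
Part 3: 27074 × 9/14 = 17404.71
= Part 1: $5801.57, Part 2: $3867.71, Part 3: $17404.71

Part 1: $5801.57, Part 2: $3867.71, Part 3: $17404.71


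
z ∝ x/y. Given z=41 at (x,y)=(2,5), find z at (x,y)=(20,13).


z = k·x/y
Solve for k using the known point: k = z·y/x = 41×5/2 = 205/2 = 102.5000
Now evaluate at x=20, y=13:
z = k × 20 / 13 = (205 × 20) / (2 × 13) = 4100/26
≈ 157.6923

157.6923


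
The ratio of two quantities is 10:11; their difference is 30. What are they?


Let A = 10k, B = 11k.
11k - 10k = 30
1k = 30 → k = 30/1 = 30
A = 10×30 = 300, B = 11×30 = 330
= A = 300, B = 330

A = 300, B = 330


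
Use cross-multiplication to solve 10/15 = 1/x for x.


Cross multiply: 10 × x = 15 × 1
10x = 15
x = 15 / 10
= 1.50

1.50


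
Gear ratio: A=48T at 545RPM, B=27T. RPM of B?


Gear ratio = 48:27 = 16:9
RPM_B = RPM_A × (teeth_A / teeth_B)
= 545 × (48/27)
= 968.9 RPM

968.9 RPM


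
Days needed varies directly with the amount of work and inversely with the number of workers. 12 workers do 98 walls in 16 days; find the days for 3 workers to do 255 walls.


Days ∝ work / workers, so d₂ = d₁ × (m₁/m₂) × (w₂/w₁)
Workers factor (inverse): 12/3 = 4.0000
Work factor (direct): 255/98 ≈ 2.6020
d₂ = 16 × 12/3 × 255/98 = (16 × 12 × 255) / (3 × 98) = 48960/294
≈ 166.53 days

166.53 days


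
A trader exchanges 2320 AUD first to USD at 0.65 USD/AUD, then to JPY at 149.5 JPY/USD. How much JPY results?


Step 1: 2320 AUD × 0.65 = 1508.00 USD
Step 2: 1508.00 USD × 149.5 = 225446.00 JPY
Implied rate AUD→JPY = 0.65 × 149.5 = 97.1750
= 225446.00 JPY

225446.00 JPY


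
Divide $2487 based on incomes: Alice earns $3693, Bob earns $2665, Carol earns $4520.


Total income = 3693 + 2665 + 4520 = $10878
Alice: $2487 × 3693/10878 = $844.32
Bob: $2487 × 2665/10878 = $609.29
Carol: $2487 × 4520/10878 = $1033.39
= Alice: $844.32, Bob: $609.29, Carol: $1033.39

Alice: $844.32, Bob: $609.29, Carol: $1033.39


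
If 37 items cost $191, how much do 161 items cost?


Direct proportion: y/x = constant
k = 191/37 ≈ 5.1622
y₂ = k × 161 = 191 × 161 / 37 = 30751/37
≈ 831.11

831.11


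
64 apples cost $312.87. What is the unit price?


Unit rate = total / quantity
= 312.87 / 64
= $4.89 per unit

$4.89 per unit


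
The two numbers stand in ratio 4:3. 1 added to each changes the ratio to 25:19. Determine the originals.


Let A = 4k, B = 3k.
(4k + 1) / (3k + 1) = 25/19
Cross-multiply: 19(4k + 1) = 25(3k + 1)
76k + 19 = 75k + 25
76k - 75k = 25 - 19
1k = 6
k = 6/1 = 6
A = 4×6 = 24, B = 3×6 = 18
= A = 24, B = 18

A = 24, B = 18


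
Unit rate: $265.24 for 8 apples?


Unit rate = total / quantity
= 265.24 / 8
= $33.16 per unit

$33.16 per unit


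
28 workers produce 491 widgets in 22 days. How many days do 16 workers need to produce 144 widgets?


Days ∝ work / workers, so d₂ = d₁ × (m₁/m₂) × (w₂/w₁)
Workers factor (inverse): 28/16 = 1.7500
Work factor (direct): 144/491 ≈ 0.2933
d₂ = 22 × 28/16 × 144/491 = (22 × 28 × 144) / (16 × 491) = 88704/7856
≈ 11.29 days

11.29 days


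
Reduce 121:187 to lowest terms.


GCD(121, 187) = 11
121/11 : 187/11
= 11:17

11:17


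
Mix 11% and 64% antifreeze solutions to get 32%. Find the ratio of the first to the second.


Let x parts of 11% mix with y parts of 64%.
11x + 64y = 32(x + y)
11x + 64y = 32x + 32y
x(11 - 32) = y(32 - 64)
x/y = (64 - 32)/(32 - 11) = 32/21
Simplify: 32:21
= 32:21

32:21


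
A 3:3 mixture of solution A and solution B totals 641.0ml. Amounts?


Total parts = 3 + 3 = 6
solution A: 641.0 × 3/6 = 320.5ml
solution B: 641.0 × 3/6 = 320.5ml
= 320.5ml and 320.5ml

320.5ml and 320.5ml


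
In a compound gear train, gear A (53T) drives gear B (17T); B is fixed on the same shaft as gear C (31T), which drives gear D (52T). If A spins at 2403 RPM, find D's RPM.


Stage 1: RPM_B = RPM_A × t_A/t_B = 2403 × 53/17 = 127359/17 ≈ 7491.71
B and C share a shaft → RPM_C = RPM_B
Stage 2: RPM_D = RPM_C × t_C/t_D = RPM_A × (t_A×t_C)/(t_B×t_D)
Overall ratio = (53×31)/(17×52) = 1643/884
RPM_D = 2403 × 1643/884 = 3948129/884
≈ 4466.21 RPM

4466.21 RPM


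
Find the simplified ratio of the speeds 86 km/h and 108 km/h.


Ratio = 86:108
GCD = 2
Simplified = 43:54
Time ratio (same distance) = 54:43
Speed ratio = 43:54

43:54


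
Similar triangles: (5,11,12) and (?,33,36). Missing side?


Scale factor = 33/11 = 3
Missing side = 5 × 3
= 15.0

15.0


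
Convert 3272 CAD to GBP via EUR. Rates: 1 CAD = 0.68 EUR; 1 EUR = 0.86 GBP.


Step 1: 3272 CAD × 0.68 = 2224.96 EUR
Step 2: 2224.96 EUR × 0.86 = 1913.47 GBP
Implied rate CAD→GBP = 0.68 × 0.86 = 0.5848
= 1913.47 GBP

1913.47 GBP


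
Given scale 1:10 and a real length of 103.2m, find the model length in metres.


Model size = real / scale
= 103.2 / 10
= 10.3200 m

10.3200 m


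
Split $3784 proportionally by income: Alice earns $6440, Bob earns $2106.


Total income = 6440 + 2106 = $8546
Alice: $3784 × 6440/8546 = $2851.50
Bob: $3784 × 2106/8546 = $932.50
= Alice: $2851.50, Bob: $932.50

Alice: $2851.50, Bob: $932.50


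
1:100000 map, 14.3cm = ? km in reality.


Real distance = map distance × scale
= 14.3cm × 100000
= 1430000 cm = 14300.0 m
= 14.300 km

14.300 km


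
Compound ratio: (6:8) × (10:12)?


Compound ratio = (6×10) : (8×12)
= 60:96
GCD = 12
= 5:8

5:8


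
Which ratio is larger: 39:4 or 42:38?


39/4 = 9.7500
42/38 = 1.1053
9.7500 > 1.1053, so 39:4 is greater
= 39:4

39:4


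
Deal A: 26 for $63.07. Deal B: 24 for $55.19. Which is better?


Deal A: $63.07/26 = $2.4258/unit
Deal B: $55.19/24 = $2.2996/unit
B is cheaper per unit
= Deal B

Deal B


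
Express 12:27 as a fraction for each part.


Total parts = 12 + 27 = 39
First part: 12/39 = 4/13
Second part: 27/39 = 9/13
= 4/13 and 9/13

4/13 and 9/13


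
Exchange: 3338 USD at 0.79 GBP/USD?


Amount × rate = 3338 × 0.79
= 2637.02 GBP

2637.02 GBP


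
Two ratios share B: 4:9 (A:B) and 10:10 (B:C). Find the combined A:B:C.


Match B: multiply A:B by 10 → 40:90
Multiply B:C by 9 → 90:90
Combined: 40:90:90
GCD = 10
= 4:9:9

4:9:9


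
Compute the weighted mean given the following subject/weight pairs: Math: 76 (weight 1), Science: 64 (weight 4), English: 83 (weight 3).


Numerator = 76×1 + 64×4 + 83×3
= 76 + 256 + 249
= 581
Total weight = 8
Weighted avg = 581/8
= 72.63

72.63


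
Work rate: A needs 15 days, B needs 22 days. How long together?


Rate of A = 1/15 per day
Rate of B = 1/22 per day
Combined rate = 1/15 + 1/22 = 37/330 ≈ 0.1121 per day
Days = 1 / combined rate = 330/37
≈ 8.92 days

8.92 days


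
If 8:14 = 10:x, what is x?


Cross multiply: 8 × x = 14 × 10
8x = 140
x = 140 / 8
= 17.50

17.50


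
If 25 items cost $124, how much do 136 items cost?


Direct proportion: y/x = constant
k = 124/25 = 4.9600
y₂ = k × 136 = 124 × 136 / 25 = 16864/25
= 674.56

674.56


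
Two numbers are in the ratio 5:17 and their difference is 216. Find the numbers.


Let A = 5k, B = 17k.
17k - 5k = 216
12k = 216 → k = 216/12 = 18
A = 5×18 = 90, B = 17×18 = 306
= A = 90, B = 306

A = 90, B = 306


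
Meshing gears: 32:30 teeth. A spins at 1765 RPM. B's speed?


Gear ratio = 32:30 = 16:15
RPM_B = RPM_A × (teeth_A / teeth_B)
= 1765 × (32/30)
= 1882.7 RPM

1882.7 RPM


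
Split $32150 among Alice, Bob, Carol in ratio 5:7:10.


Total parts = 5 + 7 + 10 = 22
Alice: 32150 × 5/22 = 7306.82
Bob: 32150 × 7/22 = 10229.55
Carol: 32150 × 10/22 = 14613.64
= Alice: $7306.82, Bob: $10229.55, Carol: $14613.64

Alice: $7306.82, Bob: $10229.55, Carol: $14613.64


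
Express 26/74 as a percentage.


Percentage = (part / whole) × 100
= (26 / 74) × 100
≈ 35.14%

35.14%


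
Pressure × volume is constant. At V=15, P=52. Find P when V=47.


Inverse proportion: x × y = constant
k = 15 × 52 = 780
y₂ = k / 47 = 780 / 47
= 16.60

16.60


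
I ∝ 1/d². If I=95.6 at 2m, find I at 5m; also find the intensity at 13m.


I₁d₁² = I₂d₂²
I at 5m = 95.6 × (2/5)² = 95.6 × 4/25 = 382.4/25 = 15.2960
I at 13m = 95.6 × (2/13)² = 95.6 × 4/169 = 382.4/169 ≈ 2.2627
= 15.2960 and 2.2627

15.2960 and 2.2627


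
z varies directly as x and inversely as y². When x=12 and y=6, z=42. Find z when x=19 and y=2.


z = k·x/y²
Solve for k using the known point: k = z·y²/x = 42×36/12 = 1512/12 = 126.0000
Now evaluate at x=19, y=2:
z = k × 19 / 4 = (1512 × 19) / (12 × 4) = 28728/48
= 598.5000

598.5000


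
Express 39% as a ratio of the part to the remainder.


39% means 39 parts out of 100; remainder = 61
Part : remainder = 39:61
GCD = 1
= 39:61

39:61


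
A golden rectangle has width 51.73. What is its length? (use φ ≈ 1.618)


φ = (1 + √5) / 2 ≈ 1.618
Length = width × φ = 51.73 × 1.618 = 83.69914
≈ 83.70

83.70


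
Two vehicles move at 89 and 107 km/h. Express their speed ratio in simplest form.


Ratio = 89:107
GCD = 1
Simplified = 89:107
Time ratio (same distance) = 107:89
Speed ratio = 89:107

89:107


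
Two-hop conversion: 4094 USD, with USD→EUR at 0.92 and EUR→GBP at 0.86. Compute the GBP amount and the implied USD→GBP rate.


Step 1: 4094 USD × 0.92 = 3766.48 EUR
Step 2: 3766.48 EUR × 0.86 = 3239.17 GBP
Implied rate USD→GBP = 0.92 × 0.86 = 0.7912
= 3239.17 GBP; implied rate 0.7912 GBP/USD

3239.17 GBP; implied rate 0.7912 GBP/USD


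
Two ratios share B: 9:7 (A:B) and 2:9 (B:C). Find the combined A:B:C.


Match B: multiply A:B by 2 → 18:14
Multiply B:C by 7 → 14:63
Combined: 18:14:63
GCD = 1
= 18:14:63

18:14:63


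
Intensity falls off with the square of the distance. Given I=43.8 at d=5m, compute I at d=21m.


I₁d₁² = I₂d₂²
I₂ = I₁ × (d₁/d₂)²
= 43.8 × (5/21)²
= 43.8 × 25/441
= 1095/441
≈ 2.4830

2.4830


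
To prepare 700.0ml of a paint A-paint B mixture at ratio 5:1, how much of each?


Total parts = 5 + 1 = 6
paint A: 700.0 × 5/6 = 583.3ml
paint B: 700.0 × 1/6 = 116.7ml
= 583.3ml and 116.7ml

583.3ml and 116.7ml


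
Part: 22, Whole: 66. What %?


Percentage = (part / whole) × 100
= (22 / 66) × 100
≈ 33.33%

33.33%


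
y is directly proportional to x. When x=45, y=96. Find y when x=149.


Direct proportion: y/x = constant
k = 96/45 ≈ 2.1333
y₂ = k × 149 = 96 × 149 / 45 = 14304/45
≈ 317.87

317.87


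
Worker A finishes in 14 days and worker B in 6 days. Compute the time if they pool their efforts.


Rate of A = 1/14 per day
Rate of B = 1/6 per day
Combined rate = 1/14 + 1/6 = 20/84 ≈ 0.2381 per day
Days = 1 / combined rate = 84/20
= 4.20 days

4.20 days


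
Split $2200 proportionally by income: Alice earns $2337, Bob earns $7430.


Total income = 2337 + 7430 = $9767
Alice: $2200 × 2337/9767 = $526.41
Bob: $2200 × 7430/9767 = $1673.59
= Alice: $526.41, Bob: $1673.59

Alice: $526.41, Bob: $1673.59


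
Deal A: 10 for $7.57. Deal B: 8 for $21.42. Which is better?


Deal A: $7.57/10 = $0.7570/unit
Deal B: $21.42/8 = $2.6775/unit
A is cheaper per unit
= Deal A

Deal A


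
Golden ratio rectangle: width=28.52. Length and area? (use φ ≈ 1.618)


φ = (1 + √5) / 2 ≈ 1.618
Length = width × φ = 28.52 × 1.618 = 46.14536
≈ 46.15
Area = width × length = 28.52 × 46.14536 = 1316.0656672 ≈ 1316.07
= Length: 46.15, Area: 1316.07

Length: 46.15, Area: 1316.07


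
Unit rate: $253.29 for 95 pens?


Unit rate = total / quantity
= 253.29 / 95
= $2.67 per unit

$2.67 per unit


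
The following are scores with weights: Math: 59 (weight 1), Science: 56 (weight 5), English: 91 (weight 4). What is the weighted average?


Numerator = 59×1 + 56×5 + 91×4
= 59 + 280 + 364
= 703
Total weight = 10
Weighted avg = 703/10
= 70.30

70.30


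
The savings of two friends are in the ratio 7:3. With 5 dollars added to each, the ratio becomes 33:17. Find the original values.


Let A = 7k, B = 3k.
(7k + 5) / (3k + 5) = 33/17
Cross-multiply: 17(7k + 5) = 33(3k + 5)
119k + 85 = 99k + 165
119k - 99k = 165 - 85
20k = 80
k = 80/20 = 4
A = 7×4 = 28, B = 3×4 = 12
= A = 28, B = 12

A = 28, B = 12


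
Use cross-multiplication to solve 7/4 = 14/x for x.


Cross multiply: 7 × x = 4 × 14
7x = 56
x = 56 / 7
= 8.00

8.00


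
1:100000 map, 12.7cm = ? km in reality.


Real distance = map distance × scale
= 12.7cm × 100000
= 1270000 cm = 12700.0 m
= 12.700 km

12.700 km


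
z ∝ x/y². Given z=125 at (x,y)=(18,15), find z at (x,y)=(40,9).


z = k·x/y²
Solve for k using the known point: k = z·y²/x = 125×225/18 = 28125/18 = 1562.5000
Now evaluate at x=40, y=9:
z = k × 40 / 81 = (28125 × 40) / (18 × 81) = 1125000/1458
≈ 771.6049

771.6049


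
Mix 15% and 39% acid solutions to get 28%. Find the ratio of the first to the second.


Let x parts of 15% mix with y parts of 39%.
15x + 39y = 28(x + y)
15x + 39y = 28x + 28y
x(15 - 28) = y(28 - 39)
x/y = (39 - 28)/(28 - 15) = 11/13
Simplify: 11:13
= 11:13

11:13


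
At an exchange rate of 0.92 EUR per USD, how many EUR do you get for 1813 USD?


Amount × rate = 1813 × 0.92
= 1667.96 EUR

1667.96 EUR


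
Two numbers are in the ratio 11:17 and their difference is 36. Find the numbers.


Let A = 11k, B = 17k.
17k - 11k = 36
6k = 36 → k = 36/6 = 6
A = 11×6 = 66, B = 17×6 = 102
= A = 66, B = 102

A = 66, B = 102


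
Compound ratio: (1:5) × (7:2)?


Compound ratio = (1×7) : (5×2)
= 7:10
GCD = 1
= 7:10

7:10


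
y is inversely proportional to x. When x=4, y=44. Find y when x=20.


Inverse proportion: x × y = constant
k = 4 × 44 = 176
y₂ = k / 20 = 176 / 20
= 8.80

8.80


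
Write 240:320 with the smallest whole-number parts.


GCD(240, 320) = 80
240/80 : 320/80
= 3:4

3:4


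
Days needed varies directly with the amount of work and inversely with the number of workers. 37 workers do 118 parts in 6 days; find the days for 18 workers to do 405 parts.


Days ∝ work / workers, so d₂ = d₁ × (m₁/m₂) × (w₂/w₁)
Workers factor (inverse): 37/18 ≈ 2.0556
Work factor (direct): 405/118 ≈ 3.4322
d₂ = 6 × 37/18 × 405/118 = (6 × 37 × 405) / (18 × 118) = 89910/2124
≈ 42.33 days

42.33 days


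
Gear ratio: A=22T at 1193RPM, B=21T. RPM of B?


Gear ratio = 22:21 = 22:21
RPM_B = RPM_A × (teeth_A / teeth_B)
= 1193 × (22/21)
= 1249.8 RPM

1249.8 RPM


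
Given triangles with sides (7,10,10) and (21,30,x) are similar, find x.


Scale factor = 21/7 = 3
Missing side = 10 × 3
= 30.0

30.0


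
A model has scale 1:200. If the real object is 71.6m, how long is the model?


Model size = real / scale
= 71.6 / 200
= 0.3580 m

0.3580 m


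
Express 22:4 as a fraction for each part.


Total parts = 22 + 4 = 26
First part: 22/26 = 11/13
Second part: 4/26 = 2/13
= 11/13 and 2/13

11/13 and 2/13
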